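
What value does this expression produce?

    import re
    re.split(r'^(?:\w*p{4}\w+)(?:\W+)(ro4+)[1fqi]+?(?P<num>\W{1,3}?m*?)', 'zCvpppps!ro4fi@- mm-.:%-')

['', 'ro4', '@', '- mm-.:%-']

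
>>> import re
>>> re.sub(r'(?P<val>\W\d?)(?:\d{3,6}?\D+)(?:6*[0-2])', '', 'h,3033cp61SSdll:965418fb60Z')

'hSSdllZ'

Pattern: a non-word character, then optionally a digit (captured as 'val'); then 3 to 6 of a digit (lazy), then one or more of a non-digit (non-capturing group); then zero or more of a literal '6', then a character in [0-2] (non-capturing group).
Every occurrence is swapped for ''.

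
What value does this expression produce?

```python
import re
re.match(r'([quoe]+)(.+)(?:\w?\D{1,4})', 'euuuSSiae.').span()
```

(0, 10)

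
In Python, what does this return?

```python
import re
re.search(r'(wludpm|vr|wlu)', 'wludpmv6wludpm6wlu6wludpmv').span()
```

(0, 6)

The regex engine tests alternatives in the order written; an earlier branch that matches wins even if a later one would match more.
`re.search` scans for the first position where the pattern succeeds.
The match spans [0:6] → 'wludpm'.
Captured: group 1 = 'wludpm'.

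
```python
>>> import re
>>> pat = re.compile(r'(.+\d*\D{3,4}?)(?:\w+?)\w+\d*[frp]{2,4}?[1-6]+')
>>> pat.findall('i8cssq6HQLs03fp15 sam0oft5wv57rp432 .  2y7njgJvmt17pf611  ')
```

The pattern matches one or more of any character, then zero or more of a digit, then 3 to 4 of a non-digit (lazy) (captured); then one or more of a word character (lazy) (non-capturing group); then one or more of a word character; then zero or more of a digit, then 2 to 4 of one of [frp] (lazy), then one or more of a character in [1-6].
Walking the string: at [0:56] match 'i8cssq6HQLs03fp15 sam0oft5wv57rp432 .  2y7njgJvmt17pf611', group 1 = 'i8cssq6HQLs03fp15 sam0oft5wv57rp432 .  2y7njgJvmt'.
One capturing group, so `findall` returns just the captured substring from the one match — 1 in all.

['i8cssq6HQLs03fp15 sam0oft5wv57rp432 .  2y7njgJvmt']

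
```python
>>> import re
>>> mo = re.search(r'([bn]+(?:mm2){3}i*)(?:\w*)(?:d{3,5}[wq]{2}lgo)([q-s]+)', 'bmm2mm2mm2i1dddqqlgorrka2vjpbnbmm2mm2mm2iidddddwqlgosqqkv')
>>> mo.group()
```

'bmm2mm2mm2i1dddqqlgorrka2vjpbnbmm2mm2mm2iidddddwqlgosqq'

The pattern matches one or more of one of [bn], then the literal 'mm2' repeated 3 times, then zero or more of a literal 'i' (captured); then zero or more of a word character (non-capturing group); then 3 to 5 of the literal 'd', then exactly 2 of one of [wq], then the literal 'lgo' (non-capturing group); then one or more of a character in [q-s] (captured).
`search` walks the string left to right and returns the first match it finds.
The match spans [0:55] → 'bmm2mm2mm2i1dddqqlgorrka2vjpbnbmm2mm2mm2iidddddwqlgosqq'.
Captured: group 1 = 'bmm2mm2mm2i', group 2 = 'sqq'.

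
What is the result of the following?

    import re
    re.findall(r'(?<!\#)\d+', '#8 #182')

['82']

A negative assertion filters positions out without eating any characters.
`findall` yields the raw match text (1 of them) because the pattern has no groups.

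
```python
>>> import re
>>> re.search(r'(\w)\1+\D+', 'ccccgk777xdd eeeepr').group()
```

The backreference `\1` re-matches whatever the first group consumed, character for character.
The match spans [0:6] → 'ccccgk'.

'ccccgk'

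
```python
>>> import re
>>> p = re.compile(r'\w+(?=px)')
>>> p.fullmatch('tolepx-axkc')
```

Lookahead/lookbehind check context without consuming it, so the matched span excludes the asserted characters.
`re.fullmatch` requires the pattern to consume the entire string.
Here the string isn't matched end-to-end, so the call returns None.

None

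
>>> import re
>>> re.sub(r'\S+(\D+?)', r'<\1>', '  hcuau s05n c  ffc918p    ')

This matches one or more of a non-whitespace character; then one or more of a non-digit (lazy) (captured).
The `?` after the quantifier makes it lazy — it takes as little as possible before letting the rest of the pattern try.
Matches: at [2:8] → 'hcuau '; at [8:13] → 's05n '; at [13:15] → 'c '; at [16:24] → 'ffc918p '.
`\1` in the replacement pulls in group 1's text for each match.

'  < >< >< > < >   '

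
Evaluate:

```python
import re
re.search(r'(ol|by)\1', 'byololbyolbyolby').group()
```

'olol'

A backreference is literal: `\1` must see the identical characters the first group matched.
Unlike `match`, `search` isn't anchored — it looks for the pattern anywhere in the string.
The match spans [2:6] → 'olol'.
Captured: group 1 = 'ol'.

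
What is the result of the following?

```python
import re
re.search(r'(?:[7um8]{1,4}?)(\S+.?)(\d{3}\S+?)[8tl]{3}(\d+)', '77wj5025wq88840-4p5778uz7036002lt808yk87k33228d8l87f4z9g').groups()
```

Pattern: 1 to 4 of one of [7um8] (lazy) (non-capturing group); then one or more of a non-whitespace character, then optionally any character (captured); then exactly 3 of a digit, then one or more of a non-whitespace character (lazy) (captured); then exactly 3 of one of [8tl]; then one or more of a digit (captured).
With the lazy modifier that quantifier settles for the fewest repetitions that let the rest of the pattern succeed (the atoms after it are unaffected and can still be greedy).
`search` walks the string left to right and returns the first match it finds.
The match spans [0:51] → '77wj5025wq88840-4p5778uz7036002lt808yk87k33228d8l87'.
Captured: group 1 = '7wj5025wq88840-4p5778uz7036002lt808yk87k33', group 2 = '228d', group 3 = '7'.

('7wj5025wq88840-4p5778uz7036002lt808yk87k33', '228d', '7')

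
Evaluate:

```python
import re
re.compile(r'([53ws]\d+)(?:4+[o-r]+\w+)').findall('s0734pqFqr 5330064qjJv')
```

Pattern: one of [53ws], then one or more of a digit (captured); then one or more of the literal '4', then one or more of a character in [o-r], then one or more of a word character (non-capturing group).
Walking the string: at [0:10] match 's0734pqFqr', group 1 = 's073'; at [11:22] match '5330064qjJv', group 1 = '533006'.
With a single group, `findall` returns only what that group captured — 2 items.

['s073', '533006']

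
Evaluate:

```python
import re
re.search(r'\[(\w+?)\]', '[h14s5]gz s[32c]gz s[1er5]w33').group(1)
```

The match spans [0:7] → '[h14s5]'.
Captured: group 1 = 'h14s5'.

'h14s5'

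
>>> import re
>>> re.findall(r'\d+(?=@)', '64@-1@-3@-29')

Lookahead/lookbehind check context without consuming it, so the matched span excludes the asserted characters.
With no groups in the pattern, `findall` gives back each whole match — 3 here.

['64', '1', '3']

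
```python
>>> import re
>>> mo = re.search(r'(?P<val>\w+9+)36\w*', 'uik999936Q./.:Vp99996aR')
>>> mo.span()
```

(0, 10)

Pattern: one or more of a word character, then one or more of a literal '9' (captured as 'val'); then the literal '36', then zero or more of a word character.
`search` walks the string left to right and returns the first match it finds.
The match spans [0:10] → 'uik999936Q'.
Captured: group 1 = 'uik9999'.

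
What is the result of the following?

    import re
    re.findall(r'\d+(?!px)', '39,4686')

The negative lookahead/lookbehind blocks any match where the forbidden context is present.
Walking the string: at [0:2] → '39'; at [3:7] → '4686'.
`findall` yields the raw match text (2 of them) because the pattern has no groups.

['39', '4686']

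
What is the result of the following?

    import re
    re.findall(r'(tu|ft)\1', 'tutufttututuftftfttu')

`\1` has to match the exact text group 1 already captured.
Because there's exactly one group, `findall` drops the full match and keeps group 1 from each hit.

['tu', 'tu', 'ft']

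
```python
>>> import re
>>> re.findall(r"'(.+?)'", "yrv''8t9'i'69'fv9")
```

["'8t9", '69']

Because the quantifier is non-greedy, it stops expanding at the earliest point where the rest of the pattern can succeed.
Because there's exactly one group, `findall` drops the full match and keeps group 1 from each hit.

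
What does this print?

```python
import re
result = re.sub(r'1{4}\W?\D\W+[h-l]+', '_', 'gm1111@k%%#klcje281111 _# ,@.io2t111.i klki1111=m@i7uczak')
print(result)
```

The pattern matches exactly 4 of a literal '1', then optionally a non-word character; then a non-digit, then one or more of a non-word character; then one or more of a character in [h-l].
Matches: at [2:13] → '1111@k%%#kl'; at [18:30] → '1111 _# ,@.i'; at [43:51] → '1111=m@i'.
Every occurrence is swapped for '_'.

gm_cje28_o2t111.i klki_7uczak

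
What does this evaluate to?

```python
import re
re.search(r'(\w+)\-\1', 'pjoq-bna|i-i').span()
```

`\1` has to match the exact text group 1 already captured.
`re.search` scans for the first position where the pattern succeeds.
The match spans [9:12] → 'i-i'.
Captured: group 1 = 'i'.

(9, 12)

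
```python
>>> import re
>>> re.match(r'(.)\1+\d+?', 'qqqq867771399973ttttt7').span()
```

`re.match` won't scan ahead — the pattern has to work from the very first character.
The match spans [0:5] → 'qqqq8'.

(0, 5)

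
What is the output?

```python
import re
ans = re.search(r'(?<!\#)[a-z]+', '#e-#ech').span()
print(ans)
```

The negative lookaround is zero-width — it rules out positions where the adjacent text would match, without consuming anything.
The match spans [5:7] → 'ch'.

(5, 7)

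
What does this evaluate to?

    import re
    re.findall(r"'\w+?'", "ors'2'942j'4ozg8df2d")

["'2'"]

Matches: at [3:6] → "'2'".
No capturing groups, so `findall` returns the 1 full match string.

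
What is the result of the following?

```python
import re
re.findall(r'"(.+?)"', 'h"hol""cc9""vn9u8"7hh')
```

['hol', 'cc9', 'vn9u8']

A non-greedy quantifier consumes as few characters as it can — just enough that the remainder of the pattern still matches from where it stops; whatever follows it matches normally.
Matches: at [1:6] match '"hol"', group 1 = 'hol'; at [6:11] match '"cc9"', group 1 = 'cc9'; at [11:18] match '"vn9u8"', group 1 = 'vn9u8'.
One capturing group, so `findall` returns just the captured substring from each match — 3 in all.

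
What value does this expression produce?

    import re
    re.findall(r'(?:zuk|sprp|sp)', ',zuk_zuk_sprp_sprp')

The regex engine tests alternatives in the order written; an earlier branch that matches wins even if a later one would match more.
Scanning left to right: at [1:4] → 'zuk'; at [5:8] → 'zuk'; at [9:13] → 'sprp'; at [14:18] → 'sprp'.
`findall` yields the raw match text (4 of them) because the pattern has no groups.

['zuk', 'zuk', 'sprp', 'sprp']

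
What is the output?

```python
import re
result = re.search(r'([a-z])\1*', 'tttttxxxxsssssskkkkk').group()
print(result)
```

ttttt

A backreference is literal: `\1` must see the identical characters the first group matched.
Unlike `match`, `search` isn't anchored — it looks for the pattern anywhere in the string.
The match spans [0:5] → 'ttttt'.
Captured: group 1 = 't'.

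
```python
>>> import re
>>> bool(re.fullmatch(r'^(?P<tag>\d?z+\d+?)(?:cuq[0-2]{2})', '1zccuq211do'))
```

False

Pattern: anchored at the start of the string; then optionally a digit, then one or more of the literal 'z', then one or more of a digit (lazy) (captured as 'tag'); then the literal 'cuq', then exactly 2 of a character in [0-2] (non-capturing group).
`re.fullmatch` requires the pattern to consume the entire string.
Here the pattern can't cover the whole string, so the call returns None, and `bool(None)` is False.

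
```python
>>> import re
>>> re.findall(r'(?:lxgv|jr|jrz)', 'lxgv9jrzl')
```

Alternation tries branches left to right and keeps the first one that lets the overall match succeed at that position.
With no groups in the pattern, `findall` gives back each whole match — 2 here.

['lxgv', 'jr']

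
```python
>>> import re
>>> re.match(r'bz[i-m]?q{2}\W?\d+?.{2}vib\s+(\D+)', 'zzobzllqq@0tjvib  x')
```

None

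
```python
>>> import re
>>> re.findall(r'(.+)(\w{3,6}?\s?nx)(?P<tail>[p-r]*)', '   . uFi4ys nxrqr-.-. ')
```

3 groups means the one result is a tuple of 3 captured strings — 1 here.

[('   . uFi', '4ys nx', 'rqr')]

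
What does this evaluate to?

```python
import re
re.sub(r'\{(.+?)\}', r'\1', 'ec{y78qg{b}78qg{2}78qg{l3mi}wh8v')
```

'ecy78qg{b78qg278qgl3miwh8v'

With the lazy modifier that quantifier settles for the fewest repetitions that let the rest of the pattern succeed (the atoms after it are unaffected and can still be greedy).
`\1` in the replacement pulls in group 1's text for each match.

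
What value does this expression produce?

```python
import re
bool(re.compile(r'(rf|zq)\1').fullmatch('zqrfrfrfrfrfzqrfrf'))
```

`fullmatch` succeeds only if the pattern covers the string from start to end.
Here the string isn't matched end-to-end, so the call returns None, and `bool(None)` is False.

False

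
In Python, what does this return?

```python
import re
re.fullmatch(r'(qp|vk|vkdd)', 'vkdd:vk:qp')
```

None

`re.fullmatch` requires the pattern to consume the entire string.
Here the string isn't matched end-to-end, so the call returns None.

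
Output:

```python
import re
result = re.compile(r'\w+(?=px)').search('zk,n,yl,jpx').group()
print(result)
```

The positive lookaround only admits positions where the adjacent text matches; those characters stay outside the span.
`search` walks the string left to right and returns the first match it finds.
The match spans [8:9] → 'j'.

j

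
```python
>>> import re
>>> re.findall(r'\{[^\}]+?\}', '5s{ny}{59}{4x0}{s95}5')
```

['{ny}', '{59}', '{4x0}', '{s95}']

Scanning left to right: at [2:6] → '{ny}'; at [6:10] → '{59}'; at [10:15] → '{4x0}'; at [15:20] → '{s95}'.
Since nothing is captured, `findall` lists the 4 matched substrings directly.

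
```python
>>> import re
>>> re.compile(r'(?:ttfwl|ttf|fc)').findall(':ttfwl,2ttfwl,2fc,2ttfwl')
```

['ttfwl', 'ttfwl', 'fc', 'ttfwl']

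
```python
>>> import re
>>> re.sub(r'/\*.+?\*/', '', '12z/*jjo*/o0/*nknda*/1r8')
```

'12zo01r8'

Lazy quantifiers expand one character at a time until the remainder of the pattern can match.
`sub` substitutes '' at each match site.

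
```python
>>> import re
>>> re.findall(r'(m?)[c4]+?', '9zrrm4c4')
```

['m', '', '']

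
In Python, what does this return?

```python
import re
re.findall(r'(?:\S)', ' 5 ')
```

The pattern matches a non-whitespace character (non-capturing group).
Walking the string: at [1:2] → '5'.
No capturing groups, so `findall` returns the 1 full match string.

['5']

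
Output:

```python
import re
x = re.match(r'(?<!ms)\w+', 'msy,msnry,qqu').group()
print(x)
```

Because the assertion is negative and zero-width, positions next to the forbidden text are skipped.
With `match`, the pattern is implicitly anchored at the beginning.
The match spans [0:3] → 'msy'.

msy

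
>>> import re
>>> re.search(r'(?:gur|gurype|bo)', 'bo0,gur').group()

The match spans [0:2] → 'bo'.

'bo'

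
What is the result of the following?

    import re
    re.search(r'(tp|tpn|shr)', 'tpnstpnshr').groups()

('tp',)

Alternation tries branches left to right and keeps the first one that lets the overall match succeed at that position.
`re.search` tries every starting position until one works.
The match spans [0:2] → 'tp'.
Captured: group 1 = 'tp'.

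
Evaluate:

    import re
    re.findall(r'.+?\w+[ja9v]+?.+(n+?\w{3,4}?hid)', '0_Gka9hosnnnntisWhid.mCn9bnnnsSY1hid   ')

['nsSY1hid']

`findall` collects group 1 from the one match (1 total).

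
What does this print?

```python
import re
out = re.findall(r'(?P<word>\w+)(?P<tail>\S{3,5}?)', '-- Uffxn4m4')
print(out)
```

[('Uffxn', '4m4')]

Pattern: one or more of a word character (captured as 'word'); then 3 to 5 of a non-whitespace character (lazy) (captured as 'tail').
Scanning left to right: at [3:11] match 'Uffxn4m4', groups = ('Uffxn', '4m4').
`findall` packs the 2 group values into a tuple for every match.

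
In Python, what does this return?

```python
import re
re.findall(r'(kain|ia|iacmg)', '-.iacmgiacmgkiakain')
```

['ia', 'ia', 'ia', 'kain']

`|` is ordered: at each position the engine commits to the first alternative that works.
Walking the string: at [2:4] match 'ia', group 1 = 'ia'; at [7:9] match 'ia', group 1 = 'ia'; at [13:15] match 'ia', group 1 = 'ia'; at [15:19] match 'kain', group 1 = 'kain'.
One capturing group, so `findall` returns just the captured substring from each match — 4 in all.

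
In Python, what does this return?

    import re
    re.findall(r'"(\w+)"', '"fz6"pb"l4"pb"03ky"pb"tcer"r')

Walking the string: at [0:5] match '"fz6"', group 1 = 'fz6'; at [7:11] match '"l4"', group 1 = 'l4'; at [13:19] match '"03ky"', group 1 = '03ky'; at [21:27] match '"tcer"', group 1 = 'tcer'.
With a single group, `findall` returns only what that group captured — 4 items.

['fz6', 'l4', '03ky', 'tcer']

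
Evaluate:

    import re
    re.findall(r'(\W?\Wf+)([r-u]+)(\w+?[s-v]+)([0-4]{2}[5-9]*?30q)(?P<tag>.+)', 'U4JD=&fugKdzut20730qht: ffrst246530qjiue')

[('=&f', 'u', 'gKdzut', '20730q', 'ht: ffrst246530qjiue')]

Pattern: optionally a non-word character, then a non-word character, then one or more of a literal 'f' (captured); then one or more of a character in [r-u] (captured); then one or more of a word character (lazy), then one or more of a character in [s-v] (captured); then exactly 2 of a character in [0-4], then zero or more of a character in [5-9] (lazy), then the literal '30q' (captured); then one or more of any character (captured as 'tag').
Matches: at [4:40] match '=&fugKdzut20730qht: ffrst246530qjiue', groups = ('=&f', 'u', 'gKdzut', '20730q', 'ht: ffrst246530qjiue').
5 groups means the one result is a tuple of 5 captured strings — 1 here.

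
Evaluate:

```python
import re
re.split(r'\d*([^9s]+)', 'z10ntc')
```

The pattern matches zero or more of a digit; then one or more of any character except [9s] (captured).
Matches to split on: at [0:6] → 'z10ntc'.
The group in the pattern means `split` returns the separators' captures alongside the pieces.

['', 'z10ntc', '']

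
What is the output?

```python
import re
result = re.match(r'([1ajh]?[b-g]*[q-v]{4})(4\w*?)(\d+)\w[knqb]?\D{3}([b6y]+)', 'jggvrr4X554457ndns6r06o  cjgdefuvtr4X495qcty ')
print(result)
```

None

Pattern: optionally one of [1ajh], then zero or more of a character in [b-g], then exactly 4 of a character in [q-v] (captured); then a literal '4', then zero or more of a word character (lazy) (captured); then one or more of a digit (captured); then a word character, then optionally one of [knqb], then exactly 3 of a non-digit; then one or more of one of [b6y] (captured).
`re.match` only tries the pattern at the start of the string.
Here the pattern fails at index 0, so the call returns None.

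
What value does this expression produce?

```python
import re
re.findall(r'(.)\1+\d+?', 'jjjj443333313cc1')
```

['j', '3', 'c']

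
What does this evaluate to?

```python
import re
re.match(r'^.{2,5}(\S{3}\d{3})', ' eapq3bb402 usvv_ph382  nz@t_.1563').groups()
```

The match spans [0:11] → ' eapq3bb402'.
Captured: group 1 = '3bb402'.

('3bb402',)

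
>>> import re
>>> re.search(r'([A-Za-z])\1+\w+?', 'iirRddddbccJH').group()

The backreference `\1` re-matches whatever the first group consumed, character for character.
`re.search` tries every starting position until one works.
The match spans [0:3] → 'iir'.
Captured: group 1 = 'i'.

'iir'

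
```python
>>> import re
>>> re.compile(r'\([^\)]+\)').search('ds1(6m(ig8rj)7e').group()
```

'(6m(ig8rj)'

`re.search` tries every starting position until one works.
The match spans [3:13] → '(6m(ig8rj)'.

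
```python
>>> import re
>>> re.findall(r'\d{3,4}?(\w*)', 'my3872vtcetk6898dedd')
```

['2vtcetk6898dedd']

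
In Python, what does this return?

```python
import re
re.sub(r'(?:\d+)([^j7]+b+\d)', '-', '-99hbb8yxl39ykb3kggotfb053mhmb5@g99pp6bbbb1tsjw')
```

'--tsjw'

This matches one or more of a digit (non-capturing group); then one or more of any character except [j7], then one or more of a literal 'b', then a digit (captured).
Matches: at [1:43] → '99hbb8yxl39ykb3kggotfb053mhmb5@g99pp6bbbb1'.
`sub` substitutes '-' at each match site.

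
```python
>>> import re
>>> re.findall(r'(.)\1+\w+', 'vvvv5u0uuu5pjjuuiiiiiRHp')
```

['v']

`\1` is not a pattern — it's the concrete string captured by group 1, re-applied verbatim.
One capturing group, so `findall` returns just the captured substring from the one match — 1 in all.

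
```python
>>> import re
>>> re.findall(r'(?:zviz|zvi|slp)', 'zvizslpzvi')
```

['zviz', 'slp', 'zvi']

Alternation tries branches left to right and keeps the first one that lets the overall match succeed at that position.
Matches: at [0:4] → 'zviz'; at [4:7] → 'slp'; at [7:10] → 'zvi'.
`findall` yields the raw match text (3 of them) because the pattern has no groups.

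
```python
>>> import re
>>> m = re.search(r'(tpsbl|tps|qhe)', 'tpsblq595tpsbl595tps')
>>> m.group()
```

'tpsbl'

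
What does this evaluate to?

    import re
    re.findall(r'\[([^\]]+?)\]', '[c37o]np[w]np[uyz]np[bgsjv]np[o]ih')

Scanning left to right: at [0:6] match '[c37o]', group 1 = 'c37o'; at [8:11] match '[w]', group 1 = 'w'; at [13:18] match '[uyz]', group 1 = 'uyz'; at [20:27] match '[bgsjv]', group 1 = 'bgsjv'; at [29:32] match '[o]', group 1 = 'o'.
With a single group, `findall` returns only what that group captured — 5 items.

['c37o', 'w', 'uyz', 'bgsjv', 'o']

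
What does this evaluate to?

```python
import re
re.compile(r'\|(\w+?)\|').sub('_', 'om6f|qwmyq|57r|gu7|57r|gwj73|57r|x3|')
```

'om6f_57r_57r_57r_'

Matches: at [4:11] → '|qwmyq|'; at [14:19] → '|gu7|'; at [22:29] → '|gwj73|'; at [32:36] → '|x3|'.
`sub` substitutes '_' at each match site.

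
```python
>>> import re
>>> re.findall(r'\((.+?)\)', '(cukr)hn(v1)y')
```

['cukr', 'v1']

`findall` collects group 1 from each match (2 total).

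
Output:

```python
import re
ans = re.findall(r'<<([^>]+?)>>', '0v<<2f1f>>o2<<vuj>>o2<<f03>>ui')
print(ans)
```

['2f1f', 'vuj', 'f03']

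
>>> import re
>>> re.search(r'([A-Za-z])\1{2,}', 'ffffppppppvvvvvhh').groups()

('f',)

A backreference is literal: `\1` must see the identical characters the first group matched.
`re.search` tries every starting position until one works.
The match spans [0:4] → 'ffff'.
Captured: group 1 = 'f'.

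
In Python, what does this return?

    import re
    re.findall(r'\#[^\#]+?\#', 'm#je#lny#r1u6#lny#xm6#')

Since nothing is captured, `findall` lists the 3 matched substrings directly.

['#je#', '#r1u6#', '#xm6#']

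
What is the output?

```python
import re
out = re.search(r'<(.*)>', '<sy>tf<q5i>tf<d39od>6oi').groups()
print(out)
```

('sy>tf<q5i>tf<d39od',)

Unlike `match`, `search` isn't anchored — it looks for the pattern anywhere in the string.
The match spans [0:20] → '<sy>tf<q5i>tf<d39od>'.
Captured: group 1 = 'sy>tf<q5i>tf<d39od'.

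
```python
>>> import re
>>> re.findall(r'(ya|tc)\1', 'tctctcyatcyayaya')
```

['tc', 'ya']

After group 1 captures some text, `\1` only succeeds where that same text appears again.
Walking the string: at [0:4] match 'tctc', group 1 = 'tc'; at [10:14] match 'yaya', group 1 = 'ya'.
Because there's exactly one group, `findall` drops the full match and keeps group 1 from each hit.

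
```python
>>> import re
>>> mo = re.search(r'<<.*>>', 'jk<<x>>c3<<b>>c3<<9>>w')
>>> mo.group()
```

'<<x>>c3<<b>>c3<<9>>'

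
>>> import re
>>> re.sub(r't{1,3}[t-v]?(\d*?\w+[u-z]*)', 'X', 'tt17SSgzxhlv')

'X'

The pattern matches 1 to 3 of the literal 't', then optionally a character in [t-v]; then zero or more of a digit (lazy), then one or more of a word character, then zero or more of a character in [u-z] (captured).
Matches: at [0:12] → 'tt17SSgzxhlv'.
Each match is replaced by 'X'.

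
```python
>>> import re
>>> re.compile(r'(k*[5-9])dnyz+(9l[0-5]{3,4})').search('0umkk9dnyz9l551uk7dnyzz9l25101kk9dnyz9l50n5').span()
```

(3, 15)

The pattern matches zero or more of the literal 'k', then a character in [5-9] (captured); then the literal 'dny', then one or more of a literal 'z'; then the literal '9l', then 3 to 4 of a character in [0-5] (captured).
`re.search` scans for the first position where the pattern succeeds.
The match spans [3:15] → 'kk9dnyz9l551'.
Captured: group 1 = 'kk9', group 2 = '9l551'.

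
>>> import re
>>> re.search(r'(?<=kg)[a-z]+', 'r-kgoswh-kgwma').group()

'oswh'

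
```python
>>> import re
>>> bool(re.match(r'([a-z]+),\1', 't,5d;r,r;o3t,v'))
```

False

`\1` has to match the exact text group 1 already captured.
`re.match` only tries the pattern at the start of the string.
Here the string doesn't start with a match, so the call returns None, and `bool(None)` is False.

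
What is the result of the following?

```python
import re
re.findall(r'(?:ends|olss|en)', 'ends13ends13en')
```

Alternation isn't longest-match — the leftmost alternative that fits at this position is chosen.
Walking the string: at [0:4] → 'ends'; at [6:10] → 'ends'; at [12:14] → 'en'.
With no groups in the pattern, `findall` gives back each whole match — 3 here.

['ends', 'ends', 'en']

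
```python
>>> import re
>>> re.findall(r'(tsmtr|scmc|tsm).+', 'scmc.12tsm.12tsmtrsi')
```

Because there's exactly one group, `findall` drops the full match and keeps group 1 from the one hit.

['scmc']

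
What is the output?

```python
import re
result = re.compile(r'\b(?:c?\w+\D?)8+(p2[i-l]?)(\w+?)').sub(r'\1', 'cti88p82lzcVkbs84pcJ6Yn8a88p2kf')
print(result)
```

p2k

This matches a word boundary (`\b`, zero-width); then optionally the literal 'c', then one or more of a word character, then optionally a non-digit (non-capturing group); then one or more of a literal '8'; then the literal 'p2', then optionally a character in [i-l] (captured); then one or more of a word character (lazy) (captured).
Matches: at [0:31] → 'cti88p82lzcVkbs84pcJ6Yn8a88p2kf'.
The replacement refers to a captured group, so each match is rewritten using its own captured text.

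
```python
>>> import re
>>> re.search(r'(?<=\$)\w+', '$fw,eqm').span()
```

The `(?=…)`/`(?<=…)` assertion just peeks at neighbouring text; it doesn't advance the match position.
The match spans [1:3] → 'fw'.

(1, 3)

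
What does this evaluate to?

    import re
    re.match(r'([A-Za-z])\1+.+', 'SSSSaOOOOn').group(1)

'S'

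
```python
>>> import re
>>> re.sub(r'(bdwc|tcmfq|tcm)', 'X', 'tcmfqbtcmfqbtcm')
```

'XbXbX'

Alternation tries branches left to right and keeps the first one that lets the overall match succeed at that position.
Each match is replaced by 'X'.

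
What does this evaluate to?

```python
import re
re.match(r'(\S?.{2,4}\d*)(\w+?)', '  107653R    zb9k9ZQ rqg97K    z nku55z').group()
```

'  107653R'

This matches optionally a non-whitespace character, then 2 to 4 of any character, then zero or more of a digit (captured); then one or more of a word character (lazy) (captured).
With `match`, the pattern is implicitly anchored at the beginning.
The match spans [0:9] → '  107653R'.
Captured: group 1 = '  107653', group 2 = 'R'.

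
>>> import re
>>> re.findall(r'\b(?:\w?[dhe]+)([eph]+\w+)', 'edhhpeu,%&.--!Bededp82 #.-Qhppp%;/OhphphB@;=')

['peu', 'p82', 'ppp', 'phphB']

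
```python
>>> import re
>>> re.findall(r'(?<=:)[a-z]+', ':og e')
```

['og']

The `(?=…)`/`(?<=…)` assertion just peeks at neighbouring text; it doesn't advance the match position.
`findall` yields the raw match text (1 of them) because the pattern has no groups.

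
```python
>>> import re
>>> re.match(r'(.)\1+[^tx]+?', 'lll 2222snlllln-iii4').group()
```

'lll '

After group 1 captures some text, `\1` only succeeds where that same text appears again.
`re.match` only tries the pattern at the start of the string.
The match spans [0:4] → 'lll '.
Captured: group 1 = 'l'.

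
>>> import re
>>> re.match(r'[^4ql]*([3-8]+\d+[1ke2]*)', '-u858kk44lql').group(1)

'44'

The match spans [0:9] → '-u858kk44'.
Captured: group 1 = '44'.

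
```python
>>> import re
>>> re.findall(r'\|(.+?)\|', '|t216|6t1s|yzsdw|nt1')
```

['t216', 'yzsdw']

Because the quantifier is non-greedy, it stops expanding at the earliest point where the rest of the pattern can succeed.
Matches: at [0:6] match '|t216|', group 1 = 't216'; at [10:17] match '|yzsdw|', group 1 = 'yzsdw'.
`findall` collects group 1 from each match (2 total).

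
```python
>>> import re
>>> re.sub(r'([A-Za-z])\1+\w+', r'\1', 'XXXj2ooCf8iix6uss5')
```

A backreference is literal: `\1` must see the identical characters the first group matched.
Matches: at [0:18] → 'XXXj2ooCf8iix6uss5'.
The replacement refers to a captured group, so each match is rewritten using its own captured text.

'X'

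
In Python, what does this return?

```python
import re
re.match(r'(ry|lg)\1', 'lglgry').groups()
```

('lg',)

A backreference is literal: `\1` must see the identical characters the first group matched.
`match` is anchored at position 0; if the pattern doesn't fit there, it returns None.
The match spans [0:4] → 'lglg'.
Captured: group 1 = 'lg'.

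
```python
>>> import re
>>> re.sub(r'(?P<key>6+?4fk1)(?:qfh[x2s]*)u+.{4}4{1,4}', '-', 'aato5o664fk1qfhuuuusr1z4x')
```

'aato5o-x'

The pattern matches one or more of the literal '6' (lazy), then the literal '4fk', then a literal '1' (captured as 'key'); then the literal 'qfh', then zero or more of one of [x2s] (non-capturing group); then one or more of the literal 'u', then exactly 4 of any character, then 1 to 4 of the literal '4'.
Each match is replaced by '-'.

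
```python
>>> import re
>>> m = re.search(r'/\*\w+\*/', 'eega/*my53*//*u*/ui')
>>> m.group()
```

Unlike `match`, `search` isn't anchored — it looks for the pattern anywhere in the string.
The match spans [4:12] → '/*my53*/'.

'/*my53*/'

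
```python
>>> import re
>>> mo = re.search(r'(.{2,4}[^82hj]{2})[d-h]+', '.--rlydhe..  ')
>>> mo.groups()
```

The match spans [0:9] → '.--rlydhe'.
Captured: group 1 = '.--rly'.

('.--rly',)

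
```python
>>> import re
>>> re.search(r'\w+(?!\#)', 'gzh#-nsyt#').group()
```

`(?!…)`/`(?<!…)` only lets a position through if the neighbouring text does NOT match; no characters are consumed.
Unlike `match`, `search` isn't anchored — it looks for the pattern anywhere in the string.
The match spans [0:2] → 'gz'.

'gz'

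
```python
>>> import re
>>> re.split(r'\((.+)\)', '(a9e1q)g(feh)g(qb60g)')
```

['', 'a9e1q)g(feh)g(qb60g', '']

Matches to split on: at [0:21] → '(a9e1q)g(feh)g(qb60g)'.
With a capturing group present, the delimiter's captured portion is kept in the result list.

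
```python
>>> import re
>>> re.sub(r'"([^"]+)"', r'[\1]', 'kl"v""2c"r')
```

'kl[v][2c]r'

Matches: at [2:5] → '"v"'; at [5:9] → '"2c"'.
`\1` in the replacement pulls in group 1's text for each match.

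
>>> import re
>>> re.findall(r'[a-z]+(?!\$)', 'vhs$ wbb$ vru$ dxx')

['vh', 'wb', 'vr', 'dxx']

The negative lookaround is zero-width — it rules out positions where the adjacent text would match, without consuming anything.
Scanning left to right: at [0:2] → 'vh'; at [5:7] → 'wb'; at [10:12] → 'vr'; at [15:18] → 'dxx'.
No capturing groups, so `findall` returns the 4 full match strings.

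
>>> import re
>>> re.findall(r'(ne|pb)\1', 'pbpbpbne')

The backreference `\1` re-matches whatever the first group consumed, character for character.
With a single group, `findall` returns only what that group captured — 1 item.

['pb']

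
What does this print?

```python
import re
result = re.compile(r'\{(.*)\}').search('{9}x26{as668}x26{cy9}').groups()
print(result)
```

('9}x26{as668}x26{cy9',)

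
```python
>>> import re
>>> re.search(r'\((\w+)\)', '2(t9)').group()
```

'(t9)'

`search` walks the string left to right and returns the first match it finds.
The match spans [1:5] → '(t9)'.
Captured: group 1 = 't9'.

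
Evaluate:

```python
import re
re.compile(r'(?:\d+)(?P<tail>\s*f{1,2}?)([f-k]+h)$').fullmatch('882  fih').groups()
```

This matches one or more of a digit (non-capturing group); then zero or more of whitespace, then 1 to 2 of the literal 'f' (lazy) (captured as 'tail'); then one or more of a character in [f-k], then the literal 'h' (captured); then anchored at the end.
`fullmatch` succeeds only if the pattern covers the string from start to end.
The match spans [0:8] → '882  fih'.
Captured: group 1 = '  f', group 2 = 'ih'.

('  f', 'ih')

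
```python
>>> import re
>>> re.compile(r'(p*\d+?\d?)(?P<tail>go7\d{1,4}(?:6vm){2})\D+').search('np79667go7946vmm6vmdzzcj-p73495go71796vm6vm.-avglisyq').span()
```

This matches zero or more of the literal 'p', then one or more of a digit (lazy), then optionally a digit (captured); then the literal 'go7', then 1 to 4 of a digit, then the literal '6vm' repeated 2 times (captured as 'tail'); then one or more of a non-digit.
`search` walks the string left to right and returns the first match it finds.
The match spans [25:53] → 'p73495go71796vm6vm.-avglisyq'.
Captured: group 1 = 'p73495', group 2 = 'go71796vm6vm'.

(25, 53)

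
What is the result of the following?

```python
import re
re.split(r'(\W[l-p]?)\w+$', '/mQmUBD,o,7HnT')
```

Because the pattern has a capturing group, `split` also inserts each captured text between the pieces.

['/mQmUBD,o', ',', '']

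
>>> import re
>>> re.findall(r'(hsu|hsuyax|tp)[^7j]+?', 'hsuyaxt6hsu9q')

['hsu', 'hsu']

Alternation isn't longest-match — the leftmost alternative that fits at this position is chosen.
`findall` collects group 1 from each match (2 total).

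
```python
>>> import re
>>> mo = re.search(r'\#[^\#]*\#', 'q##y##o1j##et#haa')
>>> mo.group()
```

'##'

`re.search` tries every starting position until one works.
The match spans [1:3] → '##'.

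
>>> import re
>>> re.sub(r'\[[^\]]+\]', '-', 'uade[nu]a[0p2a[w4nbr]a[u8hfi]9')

Matches: at [4:8] → '[nu]'; at [9:21] → '[0p2a[w4nbr]'; at [22:29] → '[u8hfi]'.
Each match is replaced by '-'.

'uade-a-a-9'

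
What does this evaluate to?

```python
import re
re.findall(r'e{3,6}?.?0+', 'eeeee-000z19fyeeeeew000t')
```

Pattern: 3 to 6 of a literal 'e' (lazy), then optionally any character; then one or more of a literal '0'.
Walking the string: at [0:9] → 'eeeee-000'; at [14:23] → 'eeeeew000'.
`findall` yields the raw match text (2 of them) because the pattern has no groups.

['eeeee-000', 'eeeeew000']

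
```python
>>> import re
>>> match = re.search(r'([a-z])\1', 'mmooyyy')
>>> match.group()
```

'mm'

`\1` has to match the exact text group 1 already captured.
The match spans [0:2] → 'mm'.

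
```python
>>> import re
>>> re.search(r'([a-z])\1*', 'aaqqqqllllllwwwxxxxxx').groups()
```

('a',)

The match spans [0:2] → 'aa'.
Captured: group 1 = 'a'.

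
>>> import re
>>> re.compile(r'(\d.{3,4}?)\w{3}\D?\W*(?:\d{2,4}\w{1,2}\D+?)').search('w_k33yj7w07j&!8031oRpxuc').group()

Because the quantifier is non-greedy, it stops expanding at the earliest point where the rest of the pattern can succeed.
The match spans [3:21] → '33yj7w07j&!8031oRp'.

'33yj7w07j&!8031oRp'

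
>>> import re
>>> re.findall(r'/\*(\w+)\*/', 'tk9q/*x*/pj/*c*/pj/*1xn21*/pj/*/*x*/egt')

['x', 'c', '1xn21', 'x']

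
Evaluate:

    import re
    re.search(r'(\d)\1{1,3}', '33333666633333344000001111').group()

`\1` is not a pattern — it's the concrete string captured by group 1, re-applied verbatim.
Unlike `match`, `search` isn't anchored — it looks for the pattern anywhere in the string.
The match spans [0:4] → '3333'.
Captured: group 1 = '3'.

'3333'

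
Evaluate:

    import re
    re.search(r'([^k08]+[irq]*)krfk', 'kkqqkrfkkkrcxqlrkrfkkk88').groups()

Pattern: one or more of any character except [k08], then zero or more of one of [irq] (captured); then the literal 'kr', then the literal 'fk'.
`re.search` tries every starting position until one works.
The match spans [2:8] → 'qqkrfk'.
Captured: group 1 = 'qq'.

('qq',)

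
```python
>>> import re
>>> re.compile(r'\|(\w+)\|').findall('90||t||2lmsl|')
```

Walking the string: at [3:6] match '|t|', group 1 = 't'; at [6:13] match '|2lmsl|', group 1 = '2lmsl'.
`findall` collects group 1 from each match (2 total).

['t', '2lmsl']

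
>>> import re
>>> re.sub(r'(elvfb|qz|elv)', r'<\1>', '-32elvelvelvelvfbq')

'-32<elv><elv><elv><elvfb>q'

Alternation isn't longest-match — the leftmost alternative that fits at this position is chosen.
Matches: at [3:6] → 'elv'; at [6:9] → 'elv'; at [9:12] → 'elv'; at [12:17] → 'elvfb'.
The replacement refers to a captured group, so each match is rewritten using its own captured text.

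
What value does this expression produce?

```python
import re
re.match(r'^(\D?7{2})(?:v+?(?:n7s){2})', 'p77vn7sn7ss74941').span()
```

(0, 10)

Pattern: anchored at the start of the string; then optionally a non-digit, then exactly 2 of the literal '7' (captured); then one or more of the literal 'v' (lazy), then the literal 'n7s' repeated 2 times (non-capturing group).
With `match`, the pattern is implicitly anchored at the beginning.
The match spans [0:10] → 'p77vn7sn7s'.
Captured: group 1 = 'p77'.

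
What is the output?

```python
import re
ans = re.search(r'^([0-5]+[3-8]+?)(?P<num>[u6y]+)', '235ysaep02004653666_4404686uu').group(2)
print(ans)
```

y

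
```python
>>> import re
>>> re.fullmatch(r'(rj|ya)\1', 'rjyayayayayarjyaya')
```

The backreference `\1` re-matches whatever the first group consumed, character for character.
`re.fullmatch` is like wrapping the pattern in `^…$` (in single-line mode).
Here the string isn't matched end-to-end, so the call returns None.

None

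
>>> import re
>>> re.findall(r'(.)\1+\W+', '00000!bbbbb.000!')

['0', 'b', '0']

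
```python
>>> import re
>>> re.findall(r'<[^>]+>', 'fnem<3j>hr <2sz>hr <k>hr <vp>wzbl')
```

No capturing groups, so `findall` returns the 4 full match strings.

['<3j>', '<2sz>', '<k>', '<vp>']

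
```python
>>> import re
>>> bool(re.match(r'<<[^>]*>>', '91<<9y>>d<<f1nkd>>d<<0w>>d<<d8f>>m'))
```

False

`re.match` only tries the pattern at the start of the string.
Here the string doesn't start with a match, so the call returns None, and `bool(None)` is False.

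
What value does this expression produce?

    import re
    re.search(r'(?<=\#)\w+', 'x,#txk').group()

'txk'

The `(?=…)`/`(?<=…)` assertion just peeks at neighbouring text; it doesn't advance the match position.
The match spans [3:6] → 'txk'.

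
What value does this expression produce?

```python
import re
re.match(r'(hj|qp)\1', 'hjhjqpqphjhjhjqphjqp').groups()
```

`\1` is not a pattern — it's the concrete string captured by group 1, re-applied verbatim.
`re.match` only tries the pattern at the start of the string.
The match spans [0:4] → 'hjhj'.
Captured: group 1 = 'hj'.

('hj',)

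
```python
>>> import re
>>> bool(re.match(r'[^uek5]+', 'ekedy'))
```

`re.match` won't scan ahead — the pattern has to work from the very first character.
Here the pattern fails at index 0, so the call returns None, and `bool(None)` is False.

False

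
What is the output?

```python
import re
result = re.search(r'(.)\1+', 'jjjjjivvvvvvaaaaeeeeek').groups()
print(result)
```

The backreference `\1` re-matches whatever the first group consumed, character for character.
`re.search` scans for the first position where the pattern succeeds.
The match spans [0:5] → 'jjjjj'.
Captured: group 1 = 'j'.

('j',)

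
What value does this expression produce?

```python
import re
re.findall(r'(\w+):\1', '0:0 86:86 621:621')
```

After group 1 captures some text, `\1` only succeeds where that same text appears again.
One capturing group, so `findall` returns just the captured substring from each match — 3 in all.

['0', '86', '621']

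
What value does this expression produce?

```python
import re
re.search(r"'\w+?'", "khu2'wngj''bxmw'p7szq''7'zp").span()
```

(4, 10)

`search` walks the string left to right and returns the first match it finds.
The match spans [4:10] → "'wngj'".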